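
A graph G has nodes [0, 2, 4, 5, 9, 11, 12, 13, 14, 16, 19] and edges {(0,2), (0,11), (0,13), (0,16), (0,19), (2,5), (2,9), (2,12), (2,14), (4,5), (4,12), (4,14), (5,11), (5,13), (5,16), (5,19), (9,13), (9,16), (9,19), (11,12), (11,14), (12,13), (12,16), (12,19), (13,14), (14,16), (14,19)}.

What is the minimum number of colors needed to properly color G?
χ(G) = 2

Clique number ω(G) = 2 (lower bound: χ ≥ ω).
The graph is bipartite (no odd cycle), so 2 colors suffice: χ(G) = 2.
A valid 2-coloring: color 1: [0, 5, 9, 12, 14]; color 2: [2, 4, 11, 13, 16, 19].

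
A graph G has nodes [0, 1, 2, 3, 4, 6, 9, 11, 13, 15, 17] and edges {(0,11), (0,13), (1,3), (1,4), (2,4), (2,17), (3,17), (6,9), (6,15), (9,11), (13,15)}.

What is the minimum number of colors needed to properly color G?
Clique number ω(G) = 2 (lower bound: χ ≥ ω).
Odd cycle [3, 1, 4, 2, 17] needs 3 colors (χ ≥ 3).
The coloring below uses 3 colors, so χ(G) = 3.
A valid 3-coloring: color 1: [2, 3, 6, 11, 13]; color 2: [0, 1, 9, 15, 17]; color 3: [4].

χ(G) = 3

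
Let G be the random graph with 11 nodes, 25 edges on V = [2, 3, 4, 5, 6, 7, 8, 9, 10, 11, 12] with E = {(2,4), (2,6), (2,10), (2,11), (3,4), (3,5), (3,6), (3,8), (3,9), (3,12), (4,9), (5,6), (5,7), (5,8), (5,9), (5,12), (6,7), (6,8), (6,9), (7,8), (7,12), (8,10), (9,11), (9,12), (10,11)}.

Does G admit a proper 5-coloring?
A valid 5-coloring: color 1: [2, 3, 7]; color 2: [8, 9]; color 3: [4, 5, 11]; color 4: [6, 10, 12].
(χ(G) = 4 ≤ 5.)

Yes, G is 5-colorable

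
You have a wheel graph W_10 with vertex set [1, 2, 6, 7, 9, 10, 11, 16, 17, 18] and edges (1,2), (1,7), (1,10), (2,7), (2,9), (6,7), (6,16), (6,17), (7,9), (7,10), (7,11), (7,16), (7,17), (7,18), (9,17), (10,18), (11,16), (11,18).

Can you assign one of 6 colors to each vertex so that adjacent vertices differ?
Yes, G is 6-colorable

A valid 6-coloring: color 1: [7]; color 2: [2, 6, 10, 11]; color 3: [1, 9, 16, 18]; color 4: [17].
(χ(G) = 4 ≤ 6.)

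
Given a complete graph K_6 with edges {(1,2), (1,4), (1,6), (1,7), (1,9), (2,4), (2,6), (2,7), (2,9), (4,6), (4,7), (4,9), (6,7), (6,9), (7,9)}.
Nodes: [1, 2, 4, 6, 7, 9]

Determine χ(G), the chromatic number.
χ(G) = 6

Clique number ω(G) = 6 (lower bound: χ ≥ ω).
The clique on [1, 2, 4, 6, 7, 9] has size 6, forcing χ ≥ 6, and the coloring below uses 6 colors, so χ(G) = 6.
A valid 6-coloring: color 1: [7]; color 2: [2]; color 3: [9]; color 4: [4]; color 5: [1]; color 6: [6].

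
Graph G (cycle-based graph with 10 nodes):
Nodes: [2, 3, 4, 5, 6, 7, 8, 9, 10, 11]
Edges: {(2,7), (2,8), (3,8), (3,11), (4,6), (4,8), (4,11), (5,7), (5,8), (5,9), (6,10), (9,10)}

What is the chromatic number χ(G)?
χ(G) = 2

Clique number ω(G) = 2 (lower bound: χ ≥ ω).
The graph is bipartite (no odd cycle), so 2 colors suffice: χ(G) = 2.
A valid 2-coloring: color 1: [6, 7, 8, 9, 11]; color 2: [2, 3, 4, 5, 10].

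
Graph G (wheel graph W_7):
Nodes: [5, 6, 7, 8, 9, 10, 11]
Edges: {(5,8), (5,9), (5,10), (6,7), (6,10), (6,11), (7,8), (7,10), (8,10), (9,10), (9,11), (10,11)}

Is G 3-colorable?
Yes, G is 3-colorable

A valid 3-coloring: color 1: [10]; color 2: [5, 7, 11]; color 3: [6, 8, 9].
(χ(G) = 3 ≤ 3.)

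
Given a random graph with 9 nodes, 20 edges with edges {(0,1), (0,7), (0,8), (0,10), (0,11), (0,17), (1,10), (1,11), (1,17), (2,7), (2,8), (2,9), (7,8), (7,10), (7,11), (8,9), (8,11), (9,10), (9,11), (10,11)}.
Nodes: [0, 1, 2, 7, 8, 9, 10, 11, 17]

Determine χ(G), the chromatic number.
Clique number ω(G) = 4 (lower bound: χ ≥ ω).
The clique on [0, 7, 8, 11] has size 4, forcing χ ≥ 4, and the coloring below uses 4 colors, so χ(G) = 4.
A valid 4-coloring: color 1: [0, 2]; color 2: [11, 17]; color 3: [8, 10]; color 4: [1, 7, 9].

χ(G) = 4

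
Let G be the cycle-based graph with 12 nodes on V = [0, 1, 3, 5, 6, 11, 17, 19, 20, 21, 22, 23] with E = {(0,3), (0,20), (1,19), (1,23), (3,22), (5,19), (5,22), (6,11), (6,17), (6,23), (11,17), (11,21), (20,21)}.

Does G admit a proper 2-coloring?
No, G is not 2-colorable

The clique on vertices [6, 11, 17] has size 3 > 2, so it alone needs 3 colors.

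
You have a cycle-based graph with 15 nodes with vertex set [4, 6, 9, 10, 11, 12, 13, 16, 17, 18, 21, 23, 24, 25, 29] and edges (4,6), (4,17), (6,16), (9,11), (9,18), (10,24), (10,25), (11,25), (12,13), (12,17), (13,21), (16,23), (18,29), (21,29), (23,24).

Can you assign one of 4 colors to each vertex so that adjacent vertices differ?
Yes, G is 4-colorable

A valid 4-coloring: color 1: [4, 12, 16, 18, 21, 24, 25]; color 2: [6, 10, 11, 13, 17, 23, 29]; color 3: [9].
(χ(G) = 3 ≤ 4.)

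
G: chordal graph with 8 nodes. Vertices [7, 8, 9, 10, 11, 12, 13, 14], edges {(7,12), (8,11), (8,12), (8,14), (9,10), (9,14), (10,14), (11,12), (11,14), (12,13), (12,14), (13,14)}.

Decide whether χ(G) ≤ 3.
The clique on vertices [8, 11, 12, 14] has size 4 > 3, so it alone needs 4 colors.

No, G is not 3-colorable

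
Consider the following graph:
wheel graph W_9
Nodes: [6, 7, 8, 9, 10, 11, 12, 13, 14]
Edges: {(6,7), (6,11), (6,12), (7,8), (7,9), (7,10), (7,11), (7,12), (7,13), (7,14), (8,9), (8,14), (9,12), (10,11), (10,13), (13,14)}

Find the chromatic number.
χ(G) = 3

Clique number ω(G) = 3 (lower bound: χ ≥ ω).
The clique on [6, 7, 11] has size 3, forcing χ ≥ 3, and the coloring below uses 3 colors, so χ(G) = 3.
A valid 3-coloring: color 1: [7]; color 2: [8, 11, 12, 13]; color 3: [6, 9, 10, 14].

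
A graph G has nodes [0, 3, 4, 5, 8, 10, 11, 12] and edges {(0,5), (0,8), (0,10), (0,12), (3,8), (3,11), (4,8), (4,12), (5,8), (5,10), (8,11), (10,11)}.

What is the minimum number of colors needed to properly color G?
χ(G) = 3

Clique number ω(G) = 3 (lower bound: χ ≥ ω).
The clique on [0, 5, 8] has size 3, forcing χ ≥ 3, and the coloring below uses 3 colors, so χ(G) = 3.
A valid 3-coloring: color 1: [8, 10, 12]; color 2: [0, 3, 4]; color 3: [5, 11].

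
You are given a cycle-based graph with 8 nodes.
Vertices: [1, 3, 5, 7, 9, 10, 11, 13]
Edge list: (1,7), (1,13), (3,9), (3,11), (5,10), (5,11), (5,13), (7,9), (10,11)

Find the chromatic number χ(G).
χ(G) = 3

Clique number ω(G) = 3 (lower bound: χ ≥ ω).
The clique on [5, 10, 11] has size 3, forcing χ ≥ 3, and the coloring below uses 3 colors, so χ(G) = 3.
A valid 3-coloring: color 1: [9, 11, 13]; color 2: [1, 3, 5]; color 3: [7, 10].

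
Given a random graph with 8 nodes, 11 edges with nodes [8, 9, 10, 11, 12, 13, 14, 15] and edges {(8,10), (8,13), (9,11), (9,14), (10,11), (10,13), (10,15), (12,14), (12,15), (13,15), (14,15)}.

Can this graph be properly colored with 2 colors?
The clique on vertices [8, 10, 13] has size 3 > 2, so it alone needs 3 colors.

No, G is not 2-colorable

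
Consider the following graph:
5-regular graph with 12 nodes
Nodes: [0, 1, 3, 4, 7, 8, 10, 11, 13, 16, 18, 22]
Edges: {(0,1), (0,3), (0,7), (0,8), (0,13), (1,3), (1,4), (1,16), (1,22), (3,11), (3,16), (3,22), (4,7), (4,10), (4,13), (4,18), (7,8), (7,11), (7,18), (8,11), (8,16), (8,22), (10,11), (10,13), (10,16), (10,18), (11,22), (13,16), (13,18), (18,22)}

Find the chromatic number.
χ(G) = 4

Clique number ω(G) = 4 (lower bound: χ ≥ ω).
The clique on [4, 10, 13, 18] has size 4, forcing χ ≥ 4, and the coloring below uses 4 colors, so χ(G) = 4.
A valid 4-coloring: color 1: [0, 4, 11, 16]; color 2: [7, 13, 22]; color 3: [3, 8, 18]; color 4: [1, 10].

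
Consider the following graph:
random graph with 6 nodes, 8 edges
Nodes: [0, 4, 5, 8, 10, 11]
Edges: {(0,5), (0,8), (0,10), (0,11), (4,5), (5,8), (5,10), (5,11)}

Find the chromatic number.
Clique number ω(G) = 3 (lower bound: χ ≥ ω).
The clique on [0, 5, 8] has size 3, forcing χ ≥ 3, and the coloring below uses 3 colors, so χ(G) = 3.
A valid 3-coloring: color 1: [5]; color 2: [0, 4]; color 3: [8, 10, 11].

χ(G) = 3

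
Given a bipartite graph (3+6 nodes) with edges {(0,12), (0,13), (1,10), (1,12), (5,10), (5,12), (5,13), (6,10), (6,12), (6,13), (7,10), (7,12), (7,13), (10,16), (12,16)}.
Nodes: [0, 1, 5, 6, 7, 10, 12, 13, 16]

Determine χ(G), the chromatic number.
Clique number ω(G) = 2 (lower bound: χ ≥ ω).
The graph is bipartite (no odd cycle), so 2 colors suffice: χ(G) = 2.
A valid 2-coloring: color 1: [10, 12, 13]; color 2: [0, 1, 5, 6, 7, 16].

χ(G) = 2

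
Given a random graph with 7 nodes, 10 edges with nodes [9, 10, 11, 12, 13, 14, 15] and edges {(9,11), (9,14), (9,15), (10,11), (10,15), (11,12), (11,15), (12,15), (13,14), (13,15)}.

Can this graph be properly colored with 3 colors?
A valid 3-coloring: color 1: [14, 15]; color 2: [11, 13]; color 3: [9, 10, 12].
(χ(G) = 3 ≤ 3.)

Yes, G is 3-colorable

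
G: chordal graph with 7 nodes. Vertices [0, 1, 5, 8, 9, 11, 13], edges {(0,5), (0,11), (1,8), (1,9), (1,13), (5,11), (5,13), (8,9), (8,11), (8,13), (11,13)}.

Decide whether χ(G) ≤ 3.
Yes, G is 3-colorable

A valid 3-coloring: color 1: [1, 11]; color 2: [0, 9, 13]; color 3: [5, 8].
(χ(G) = 3 ≤ 3.)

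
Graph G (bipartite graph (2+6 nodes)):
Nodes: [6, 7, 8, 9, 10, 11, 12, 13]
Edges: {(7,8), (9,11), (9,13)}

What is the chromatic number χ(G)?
χ(G) = 2

Clique number ω(G) = 2 (lower bound: χ ≥ ω).
The graph is bipartite (no odd cycle), so 2 colors suffice: χ(G) = 2.
A valid 2-coloring: color 1: [6, 8, 9, 10, 12]; color 2: [7, 11, 13].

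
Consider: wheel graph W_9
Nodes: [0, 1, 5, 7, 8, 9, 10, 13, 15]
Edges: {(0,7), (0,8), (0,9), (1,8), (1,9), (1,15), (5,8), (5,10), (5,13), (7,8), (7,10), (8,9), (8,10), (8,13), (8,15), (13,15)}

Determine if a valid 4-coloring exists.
A valid 4-coloring: color 1: [8]; color 2: [5, 7, 9, 15]; color 3: [0, 1, 10, 13].
(χ(G) = 3 ≤ 4.)

Yes, G is 4-colorable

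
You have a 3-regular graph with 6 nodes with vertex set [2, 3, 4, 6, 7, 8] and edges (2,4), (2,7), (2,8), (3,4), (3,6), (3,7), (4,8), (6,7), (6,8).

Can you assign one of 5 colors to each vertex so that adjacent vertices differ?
A valid 5-coloring: color 1: [2, 3]; color 2: [7, 8]; color 3: [4, 6].
(χ(G) = 3 ≤ 5.)

Yes, G is 5-colorable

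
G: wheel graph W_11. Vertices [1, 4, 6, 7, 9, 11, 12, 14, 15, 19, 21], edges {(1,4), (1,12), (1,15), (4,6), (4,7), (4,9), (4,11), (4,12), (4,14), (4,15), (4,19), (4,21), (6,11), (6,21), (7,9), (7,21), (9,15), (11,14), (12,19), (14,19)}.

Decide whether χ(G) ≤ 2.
The clique on vertices [1, 4, 12] has size 3 > 2, so it alone needs 3 colors.

No, G is not 2-colorable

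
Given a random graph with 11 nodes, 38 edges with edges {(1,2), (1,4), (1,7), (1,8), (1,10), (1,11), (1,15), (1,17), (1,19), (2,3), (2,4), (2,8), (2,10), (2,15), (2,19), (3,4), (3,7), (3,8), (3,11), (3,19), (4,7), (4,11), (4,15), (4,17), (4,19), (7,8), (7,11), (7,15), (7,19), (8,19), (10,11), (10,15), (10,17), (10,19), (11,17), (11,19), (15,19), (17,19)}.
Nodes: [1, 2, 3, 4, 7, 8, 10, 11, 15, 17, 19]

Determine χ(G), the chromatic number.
χ(G) = 5

Clique number ω(G) = 5 (lower bound: χ ≥ ω).
The clique on [1, 10, 11, 17, 19] has size 5, forcing χ ≥ 5, and the coloring below uses 5 colors, so χ(G) = 5.
A valid 5-coloring: color 1: [19]; color 2: [1, 3]; color 3: [4, 8, 10]; color 4: [11, 15]; color 5: [2, 7, 17].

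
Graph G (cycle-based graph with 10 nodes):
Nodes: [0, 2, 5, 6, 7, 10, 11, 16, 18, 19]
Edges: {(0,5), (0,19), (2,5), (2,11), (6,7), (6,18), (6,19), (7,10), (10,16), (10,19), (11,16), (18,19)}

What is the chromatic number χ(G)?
Clique number ω(G) = 3 (lower bound: χ ≥ ω).
The clique on [6, 18, 19] has size 3, forcing χ ≥ 3, and the coloring below uses 3 colors, so χ(G) = 3.
A valid 3-coloring: color 1: [5, 7, 11, 19]; color 2: [0, 2, 6, 10]; color 3: [16, 18].

χ(G) = 3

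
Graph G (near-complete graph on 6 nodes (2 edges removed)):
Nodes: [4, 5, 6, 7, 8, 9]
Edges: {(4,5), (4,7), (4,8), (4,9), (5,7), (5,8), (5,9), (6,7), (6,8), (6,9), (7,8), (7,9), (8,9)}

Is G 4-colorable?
The clique on vertices [4, 5, 7, 8, 9] has size 5 > 4, so it alone needs 5 colors.

No, G is not 4-colorable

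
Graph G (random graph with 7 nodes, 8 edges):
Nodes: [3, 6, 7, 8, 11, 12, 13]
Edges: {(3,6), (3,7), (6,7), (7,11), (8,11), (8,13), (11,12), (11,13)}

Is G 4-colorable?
A valid 4-coloring: color 1: [6, 11]; color 2: [7, 12, 13]; color 3: [3, 8].
(χ(G) = 3 ≤ 4.)

Yes, G is 4-colorable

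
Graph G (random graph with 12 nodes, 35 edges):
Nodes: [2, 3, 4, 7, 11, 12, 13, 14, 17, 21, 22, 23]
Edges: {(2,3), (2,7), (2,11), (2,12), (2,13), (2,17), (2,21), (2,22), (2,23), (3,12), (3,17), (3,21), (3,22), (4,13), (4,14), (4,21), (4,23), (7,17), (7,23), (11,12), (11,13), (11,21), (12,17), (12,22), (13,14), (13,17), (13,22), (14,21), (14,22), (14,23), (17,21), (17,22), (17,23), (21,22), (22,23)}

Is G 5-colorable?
Yes, G is 5-colorable

A valid 5-coloring: color 1: [2, 14]; color 2: [4, 7, 11, 22]; color 3: [17]; color 4: [12, 13, 21, 23]; color 5: [3].
(χ(G) = 5 ≤ 5.)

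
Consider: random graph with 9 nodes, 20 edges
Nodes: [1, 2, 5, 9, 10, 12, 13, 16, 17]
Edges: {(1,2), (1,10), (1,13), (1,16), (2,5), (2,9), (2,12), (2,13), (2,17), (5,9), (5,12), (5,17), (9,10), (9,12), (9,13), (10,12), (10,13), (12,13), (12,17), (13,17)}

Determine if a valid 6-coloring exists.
A valid 6-coloring: color 1: [5, 13, 16]; color 2: [2, 10]; color 3: [1, 12]; color 4: [9, 17].
(χ(G) = 4 ≤ 6.)

Yes, G is 6-colorable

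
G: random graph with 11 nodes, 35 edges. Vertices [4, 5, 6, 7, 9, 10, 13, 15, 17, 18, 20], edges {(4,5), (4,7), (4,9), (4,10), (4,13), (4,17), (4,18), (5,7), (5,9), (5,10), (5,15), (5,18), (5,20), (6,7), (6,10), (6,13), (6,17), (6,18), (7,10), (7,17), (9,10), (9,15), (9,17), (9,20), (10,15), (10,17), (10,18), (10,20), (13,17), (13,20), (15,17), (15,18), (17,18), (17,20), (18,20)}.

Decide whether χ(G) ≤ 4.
Yes, G is 4-colorable

A valid 4-coloring: color 1: [10, 13]; color 2: [5, 17]; color 3: [4, 6, 15, 20]; color 4: [7, 9, 18].
(χ(G) = 4 ≤ 4.)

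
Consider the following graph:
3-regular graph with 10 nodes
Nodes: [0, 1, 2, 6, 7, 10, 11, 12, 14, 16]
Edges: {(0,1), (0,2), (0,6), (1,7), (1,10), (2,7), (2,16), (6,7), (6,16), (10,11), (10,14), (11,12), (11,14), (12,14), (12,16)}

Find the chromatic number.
χ(G) = 3

Clique number ω(G) = 3 (lower bound: χ ≥ ω).
The clique on [10, 11, 14] has size 3, forcing χ ≥ 3, and the coloring below uses 3 colors, so χ(G) = 3.
A valid 3-coloring: color 1: [1, 2, 6, 14]; color 2: [0, 7, 10, 12]; color 3: [11, 16].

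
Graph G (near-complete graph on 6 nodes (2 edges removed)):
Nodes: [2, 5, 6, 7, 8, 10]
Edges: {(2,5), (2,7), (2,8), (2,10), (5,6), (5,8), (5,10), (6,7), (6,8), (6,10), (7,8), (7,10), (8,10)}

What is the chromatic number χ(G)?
Clique number ω(G) = 4 (lower bound: χ ≥ ω).
The clique on [2, 5, 8, 10] has size 4, forcing χ ≥ 4, and the coloring below uses 4 colors, so χ(G) = 4.
A valid 4-coloring: color 1: [10]; color 2: [8]; color 3: [5, 7]; color 4: [2, 6].

χ(G) = 4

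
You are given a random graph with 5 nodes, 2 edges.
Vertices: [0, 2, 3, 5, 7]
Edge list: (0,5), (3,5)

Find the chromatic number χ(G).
χ(G) = 2

Clique number ω(G) = 2 (lower bound: χ ≥ ω).
The graph is bipartite (no odd cycle), so 2 colors suffice: χ(G) = 2.
A valid 2-coloring: color 1: [2, 5, 7]; color 2: [0, 3].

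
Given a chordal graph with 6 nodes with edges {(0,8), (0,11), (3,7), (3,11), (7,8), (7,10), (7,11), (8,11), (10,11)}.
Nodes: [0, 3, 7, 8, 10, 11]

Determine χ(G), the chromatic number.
χ(G) = 3

Clique number ω(G) = 3 (lower bound: χ ≥ ω).
The clique on [0, 8, 11] has size 3, forcing χ ≥ 3, and the coloring below uses 3 colors, so χ(G) = 3.
A valid 3-coloring: color 1: [11]; color 2: [0, 7]; color 3: [3, 8, 10].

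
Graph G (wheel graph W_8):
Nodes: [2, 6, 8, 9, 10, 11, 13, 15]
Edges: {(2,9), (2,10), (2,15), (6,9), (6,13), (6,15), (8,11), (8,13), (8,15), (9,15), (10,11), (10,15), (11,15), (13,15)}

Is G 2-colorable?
No, G is not 2-colorable

The clique on vertices [2, 9, 15] has size 3 > 2, so it alone needs 3 colors.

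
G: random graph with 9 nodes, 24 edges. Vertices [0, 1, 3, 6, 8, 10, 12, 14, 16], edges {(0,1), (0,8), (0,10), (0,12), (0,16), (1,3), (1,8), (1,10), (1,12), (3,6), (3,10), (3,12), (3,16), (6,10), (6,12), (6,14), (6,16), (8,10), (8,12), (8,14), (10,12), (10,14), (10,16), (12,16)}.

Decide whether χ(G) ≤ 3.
The clique on vertices [0, 1, 8, 10, 12] has size 5 > 3, so it alone needs 5 colors.

No, G is not 3-colorable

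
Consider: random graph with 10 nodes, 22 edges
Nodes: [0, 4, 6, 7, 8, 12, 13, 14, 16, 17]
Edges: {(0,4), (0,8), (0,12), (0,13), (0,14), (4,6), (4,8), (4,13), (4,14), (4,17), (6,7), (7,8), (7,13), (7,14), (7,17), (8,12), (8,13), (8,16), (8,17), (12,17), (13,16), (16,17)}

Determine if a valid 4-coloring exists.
A valid 4-coloring: color 1: [6, 8, 14]; color 2: [4, 7, 12, 16]; color 3: [0, 17]; color 4: [13].
(χ(G) = 4 ≤ 4.)

Yes, G is 4-colorable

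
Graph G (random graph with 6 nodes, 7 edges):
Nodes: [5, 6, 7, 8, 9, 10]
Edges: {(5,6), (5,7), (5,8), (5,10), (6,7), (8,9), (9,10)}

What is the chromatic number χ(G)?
Clique number ω(G) = 3 (lower bound: χ ≥ ω).
The clique on [5, 6, 7] has size 3, forcing χ ≥ 3, and the coloring below uses 3 colors, so χ(G) = 3.
A valid 3-coloring: color 1: [5, 9]; color 2: [6, 8, 10]; color 3: [7].

χ(G) = 3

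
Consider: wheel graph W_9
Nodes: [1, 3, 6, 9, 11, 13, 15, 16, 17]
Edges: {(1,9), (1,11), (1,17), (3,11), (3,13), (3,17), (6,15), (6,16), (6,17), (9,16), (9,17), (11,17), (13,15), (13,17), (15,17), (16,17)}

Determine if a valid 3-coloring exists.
A valid 3-coloring: color 1: [17]; color 2: [6, 9, 11, 13]; color 3: [1, 3, 15, 16].
(χ(G) = 3 ≤ 3.)

Yes, G is 3-colorable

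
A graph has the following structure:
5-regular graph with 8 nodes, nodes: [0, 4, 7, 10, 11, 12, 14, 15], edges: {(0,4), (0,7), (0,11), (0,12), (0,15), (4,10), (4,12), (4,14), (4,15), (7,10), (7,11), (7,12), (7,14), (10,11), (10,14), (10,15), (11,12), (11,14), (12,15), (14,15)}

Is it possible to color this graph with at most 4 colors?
A valid 4-coloring: color 1: [4, 11]; color 2: [0, 10]; color 3: [7, 15]; color 4: [12, 14].
(χ(G) = 4 ≤ 4.)

Yes, G is 4-colorable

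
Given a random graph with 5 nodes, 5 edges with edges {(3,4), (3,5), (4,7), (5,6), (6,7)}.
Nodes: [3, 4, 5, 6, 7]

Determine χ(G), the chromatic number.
Clique number ω(G) = 2 (lower bound: χ ≥ ω).
Odd cycle [4, 7, 6, 5, 3] needs 3 colors (χ ≥ 3).
The coloring below uses 3 colors, so χ(G) = 3.
A valid 3-coloring: color 1: [5, 7]; color 2: [3, 6]; color 3: [4].

χ(G) = 3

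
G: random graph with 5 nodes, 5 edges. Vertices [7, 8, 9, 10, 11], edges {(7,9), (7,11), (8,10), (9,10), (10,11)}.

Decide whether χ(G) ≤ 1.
No, G is not 1-colorable

Edge (8,10) forces its endpoints to differ, so 1 color is not enough.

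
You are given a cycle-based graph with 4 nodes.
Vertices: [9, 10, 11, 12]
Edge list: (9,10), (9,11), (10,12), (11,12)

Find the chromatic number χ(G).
χ(G) = 2

Clique number ω(G) = 2 (lower bound: χ ≥ ω).
The graph is bipartite (no odd cycle), so 2 colors suffice: χ(G) = 2.
A valid 2-coloring: color 1: [10, 11]; color 2: [9, 12].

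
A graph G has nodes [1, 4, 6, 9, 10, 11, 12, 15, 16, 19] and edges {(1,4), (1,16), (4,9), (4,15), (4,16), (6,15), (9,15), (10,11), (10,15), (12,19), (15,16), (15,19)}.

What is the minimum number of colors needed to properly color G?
χ(G) = 3

Clique number ω(G) = 3 (lower bound: χ ≥ ω).
The clique on [1, 4, 16] has size 3, forcing χ ≥ 3, and the coloring below uses 3 colors, so χ(G) = 3.
A valid 3-coloring: color 1: [1, 11, 12, 15]; color 2: [4, 6, 10, 19]; color 3: [9, 16].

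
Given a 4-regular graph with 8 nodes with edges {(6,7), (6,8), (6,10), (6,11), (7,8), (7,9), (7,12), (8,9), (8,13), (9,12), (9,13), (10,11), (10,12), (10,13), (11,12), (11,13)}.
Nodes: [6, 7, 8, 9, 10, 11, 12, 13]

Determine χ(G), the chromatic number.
Clique number ω(G) = 3 (lower bound: χ ≥ ω).
Suppose a proper 3-coloring c exists. The clique [6, 7, 8] takes 3 distinct colors; by symmetry let c(6) = 1, c(7) = 2, c(8) = 3.
- Vertex 9: neighbors [7, 8] already have colors [2, 3] ⇒ c(9) = 1.
- Vertex 12: neighbors [9, 7] already have colors [1, 2] ⇒ c(12) = 3.
- Vertex 10: neighbors [6, 12] already have colors [1, 3] ⇒ c(10) = 2.
- Vertex 11: neighbors [6, 10, 12] already have colors [1, 2, 3] — all 3 colors blocked. Contradiction.
The forced assignments end in a contradiction, so G has no proper 3-coloring (χ ≥ 4).
The coloring below uses 4 colors, so χ(G) = 4.
A valid 4-coloring: color 1: [6, 12, 13]; color 2: [7, 10]; color 3: [8, 11]; color 4: [9].

χ(G) = 4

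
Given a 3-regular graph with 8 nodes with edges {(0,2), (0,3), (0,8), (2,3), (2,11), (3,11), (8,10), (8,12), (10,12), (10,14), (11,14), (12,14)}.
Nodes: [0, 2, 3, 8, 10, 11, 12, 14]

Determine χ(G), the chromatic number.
Clique number ω(G) = 3 (lower bound: χ ≥ ω).
The clique on [0, 2, 3] has size 3, forcing χ ≥ 3, and the coloring below uses 3 colors, so χ(G) = 3.
A valid 3-coloring: color 1: [0, 10, 11]; color 2: [3, 8, 14]; color 3: [2, 12].

χ(G) = 3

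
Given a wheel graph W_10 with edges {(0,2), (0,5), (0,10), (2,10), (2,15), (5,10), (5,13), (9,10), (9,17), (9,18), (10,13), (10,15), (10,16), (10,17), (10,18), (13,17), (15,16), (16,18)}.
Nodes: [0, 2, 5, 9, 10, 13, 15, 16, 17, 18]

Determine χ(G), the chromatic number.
χ(G) = 4

Clique number ω(G) = 3 (lower bound: χ ≥ ω).
Odd cycle [5, 13, 17, 9, 18, 16, 15, 2, 0] needs 3 colors (χ ≥ 3).
Vertex 10 is adjacent to every vertex of [0, 2, 5, 9, 13, 15, 16, 17, 18], which already need 3 colors among themselves, so 10 needs a new color (χ ≥ 4).
The coloring below uses 4 colors, so χ(G) = 4.
A valid 4-coloring: color 1: [10]; color 2: [2, 5, 17, 18]; color 3: [0, 9, 13, 16]; color 4: [15].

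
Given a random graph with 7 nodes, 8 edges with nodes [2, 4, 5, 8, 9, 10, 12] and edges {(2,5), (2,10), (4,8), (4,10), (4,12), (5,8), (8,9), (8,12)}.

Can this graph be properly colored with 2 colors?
The clique on vertices [4, 8, 12] has size 3 > 2, so it alone needs 3 colors.

No, G is not 2-colorable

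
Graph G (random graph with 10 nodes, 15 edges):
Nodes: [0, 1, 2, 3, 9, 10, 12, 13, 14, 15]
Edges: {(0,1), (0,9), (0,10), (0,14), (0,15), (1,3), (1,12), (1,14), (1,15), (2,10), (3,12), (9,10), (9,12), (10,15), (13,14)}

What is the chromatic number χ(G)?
χ(G) = 3

Clique number ω(G) = 3 (lower bound: χ ≥ ω).
The clique on [0, 1, 14] has size 3, forcing χ ≥ 3, and the coloring below uses 3 colors, so χ(G) = 3.
A valid 3-coloring: color 1: [1, 10, 13]; color 2: [0, 2, 12]; color 3: [3, 9, 14, 15].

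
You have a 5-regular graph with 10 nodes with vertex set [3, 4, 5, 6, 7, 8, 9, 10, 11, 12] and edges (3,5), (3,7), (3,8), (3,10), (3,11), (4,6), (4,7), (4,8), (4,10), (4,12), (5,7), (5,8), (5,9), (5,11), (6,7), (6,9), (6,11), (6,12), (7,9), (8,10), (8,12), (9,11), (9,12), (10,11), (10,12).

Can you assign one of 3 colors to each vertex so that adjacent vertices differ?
The clique on vertices [4, 8, 10, 12] has size 4 > 3, so it alone needs 4 colors.

No, G is not 3-colorable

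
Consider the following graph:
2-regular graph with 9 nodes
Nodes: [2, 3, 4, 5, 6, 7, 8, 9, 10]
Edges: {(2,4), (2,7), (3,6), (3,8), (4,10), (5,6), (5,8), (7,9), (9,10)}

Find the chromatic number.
Clique number ω(G) = 2 (lower bound: χ ≥ ω).
Odd cycle [9, 10, 4, 2, 7] needs 3 colors (χ ≥ 3).
The coloring below uses 3 colors, so χ(G) = 3.
A valid 3-coloring: color 1: [2, 6, 8, 10]; color 2: [3, 4, 5, 7]; color 3: [9].

χ(G) = 3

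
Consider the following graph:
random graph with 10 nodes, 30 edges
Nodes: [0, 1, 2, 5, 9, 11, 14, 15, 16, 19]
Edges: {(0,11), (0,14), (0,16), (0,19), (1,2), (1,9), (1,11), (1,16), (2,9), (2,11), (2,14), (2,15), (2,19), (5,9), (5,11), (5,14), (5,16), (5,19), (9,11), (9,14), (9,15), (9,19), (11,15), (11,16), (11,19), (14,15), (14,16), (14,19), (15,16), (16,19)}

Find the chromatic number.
Clique number ω(G) = 4 (lower bound: χ ≥ ω).
The clique on [0, 11, 16, 19] has size 4, forcing χ ≥ 4, and the coloring below uses 4 colors, so χ(G) = 4.
A valid 4-coloring: color 1: [11, 14]; color 2: [9, 16]; color 3: [1, 15, 19]; color 4: [0, 2, 5].

χ(G) = 4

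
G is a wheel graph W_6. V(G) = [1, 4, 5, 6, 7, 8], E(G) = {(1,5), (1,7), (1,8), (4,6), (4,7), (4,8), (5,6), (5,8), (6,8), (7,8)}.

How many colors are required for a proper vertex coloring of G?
Clique number ω(G) = 3 (lower bound: χ ≥ ω).
Odd cycle [4, 7, 1, 5, 6] needs 3 colors (χ ≥ 3).
Vertex 8 is adjacent to every vertex of [1, 4, 5, 6, 7], which already need 3 colors among themselves, so 8 needs a new color (χ ≥ 4).
The coloring below uses 4 colors, so χ(G) = 4.
A valid 4-coloring: color 1: [8]; color 2: [4, 5]; color 3: [6, 7]; color 4: [1].

χ(G) = 4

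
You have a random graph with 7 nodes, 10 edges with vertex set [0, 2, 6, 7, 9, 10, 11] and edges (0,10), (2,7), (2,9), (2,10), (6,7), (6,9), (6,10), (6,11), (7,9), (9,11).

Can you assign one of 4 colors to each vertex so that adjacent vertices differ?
Yes, G is 4-colorable

A valid 4-coloring: color 1: [0, 2, 6]; color 2: [9, 10]; color 3: [7, 11].
(χ(G) = 3 ≤ 4.)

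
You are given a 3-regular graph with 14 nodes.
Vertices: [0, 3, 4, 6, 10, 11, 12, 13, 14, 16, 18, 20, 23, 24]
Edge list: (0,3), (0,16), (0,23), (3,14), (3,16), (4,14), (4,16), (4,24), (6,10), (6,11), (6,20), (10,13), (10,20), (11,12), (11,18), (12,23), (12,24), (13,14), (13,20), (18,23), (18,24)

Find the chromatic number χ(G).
χ(G) = 3

Clique number ω(G) = 3 (lower bound: χ ≥ ω).
The clique on [0, 3, 16] has size 3, forcing χ ≥ 3, and the coloring below uses 3 colors, so χ(G) = 3.
A valid 3-coloring: color 1: [10, 11, 14, 16, 23, 24]; color 2: [3, 4, 6, 12, 13, 18]; color 3: [0, 20].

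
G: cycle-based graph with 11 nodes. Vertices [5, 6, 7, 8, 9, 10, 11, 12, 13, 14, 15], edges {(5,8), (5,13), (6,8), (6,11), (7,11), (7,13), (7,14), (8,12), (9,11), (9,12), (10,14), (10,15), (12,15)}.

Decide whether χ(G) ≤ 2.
No, G is not 2-colorable

Odd cycle [12, 9, 11, 6, 8] needs 3 colors (χ ≥ 3).
Hence χ(G) ≥ 3 > 2, so no proper 2-coloring exists.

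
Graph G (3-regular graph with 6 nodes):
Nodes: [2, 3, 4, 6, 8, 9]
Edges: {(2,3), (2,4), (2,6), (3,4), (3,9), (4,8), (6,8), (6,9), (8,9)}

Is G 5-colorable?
A valid 5-coloring: color 1: [2, 9]; color 2: [4, 6]; color 3: [3, 8].
(χ(G) = 3 ≤ 5.)

Yes, G is 5-colorable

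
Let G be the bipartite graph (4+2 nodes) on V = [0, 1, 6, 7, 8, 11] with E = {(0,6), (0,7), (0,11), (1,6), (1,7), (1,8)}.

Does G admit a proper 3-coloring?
Yes, G is 3-colorable

A valid 3-coloring: color 1: [0, 1]; color 2: [6, 7, 8, 11].
(χ(G) = 2 ≤ 3.)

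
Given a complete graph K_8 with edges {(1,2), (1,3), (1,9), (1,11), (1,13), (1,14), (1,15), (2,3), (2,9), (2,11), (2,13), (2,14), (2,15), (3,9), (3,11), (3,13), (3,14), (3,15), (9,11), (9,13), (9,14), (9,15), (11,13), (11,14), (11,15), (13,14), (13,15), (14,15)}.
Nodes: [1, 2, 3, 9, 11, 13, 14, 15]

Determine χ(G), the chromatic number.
Clique number ω(G) = 8 (lower bound: χ ≥ ω).
The clique on [1, 2, 3, 9, 11, 13, 14, 15] has size 8, forcing χ ≥ 8, and the coloring below uses 8 colors, so χ(G) = 8.
A valid 8-coloring: color 1: [15]; color 2: [3]; color 3: [1]; color 4: [9]; color 5: [2]; color 6: [11]; color 7: [14]; color 8: [13].

χ(G) = 8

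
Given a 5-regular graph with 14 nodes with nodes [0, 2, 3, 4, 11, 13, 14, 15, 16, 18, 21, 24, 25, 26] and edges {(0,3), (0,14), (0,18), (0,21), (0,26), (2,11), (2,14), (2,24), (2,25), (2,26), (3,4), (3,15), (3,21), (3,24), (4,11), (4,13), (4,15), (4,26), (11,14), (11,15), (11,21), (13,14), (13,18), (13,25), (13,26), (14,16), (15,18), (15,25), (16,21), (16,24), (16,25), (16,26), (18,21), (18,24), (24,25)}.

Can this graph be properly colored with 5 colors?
Yes, G is 5-colorable

A valid 5-coloring: color 1: [2, 3, 16, 18]; color 2: [4, 14, 21, 25]; color 3: [0, 13, 15, 24]; color 4: [11, 26].
(χ(G) = 3 ≤ 5.)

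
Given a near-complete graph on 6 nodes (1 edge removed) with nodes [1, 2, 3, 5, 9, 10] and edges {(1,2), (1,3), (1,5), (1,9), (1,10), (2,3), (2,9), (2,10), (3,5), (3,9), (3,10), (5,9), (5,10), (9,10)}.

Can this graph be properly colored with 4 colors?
No, G is not 4-colorable

The clique on vertices [1, 2, 3, 9, 10] has size 5 > 4, so it alone needs 5 colors.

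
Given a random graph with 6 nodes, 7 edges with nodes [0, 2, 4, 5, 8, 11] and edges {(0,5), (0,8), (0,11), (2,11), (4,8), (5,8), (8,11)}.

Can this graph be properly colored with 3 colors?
Yes, G is 3-colorable

A valid 3-coloring: color 1: [2, 8]; color 2: [4, 5, 11]; color 3: [0].
(χ(G) = 3 ≤ 3.)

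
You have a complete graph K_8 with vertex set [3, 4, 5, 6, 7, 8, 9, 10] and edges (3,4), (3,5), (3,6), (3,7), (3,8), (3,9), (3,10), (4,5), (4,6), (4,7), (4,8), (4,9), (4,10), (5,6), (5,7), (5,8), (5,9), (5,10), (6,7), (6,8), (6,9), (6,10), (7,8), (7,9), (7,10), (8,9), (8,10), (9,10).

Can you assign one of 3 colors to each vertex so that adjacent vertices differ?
No, G is not 3-colorable

The clique on vertices [3, 4, 5, 6, 7, 8, 9, 10] has size 8 > 3, so it alone needs 8 colors.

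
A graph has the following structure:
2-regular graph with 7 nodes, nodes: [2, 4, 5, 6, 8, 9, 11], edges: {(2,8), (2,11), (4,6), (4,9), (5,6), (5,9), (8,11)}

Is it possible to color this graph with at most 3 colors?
A valid 3-coloring: color 1: [2, 4, 5]; color 2: [6, 8, 9]; color 3: [11].
(χ(G) = 3 ≤ 3.)

Yes, G is 3-colorable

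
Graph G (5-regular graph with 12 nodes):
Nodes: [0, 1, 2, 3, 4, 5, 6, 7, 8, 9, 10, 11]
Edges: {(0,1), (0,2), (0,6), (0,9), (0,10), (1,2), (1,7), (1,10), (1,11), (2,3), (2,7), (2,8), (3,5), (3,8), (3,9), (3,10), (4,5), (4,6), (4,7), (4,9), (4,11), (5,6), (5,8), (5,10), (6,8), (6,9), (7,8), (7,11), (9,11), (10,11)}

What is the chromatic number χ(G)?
Clique number ω(G) = 3 (lower bound: χ ≥ ω).
Odd cycle [7, 11, 10, 0, 2] needs 3 colors (χ ≥ 3).
Vertex 1 is adjacent to every vertex of [0, 2, 7, 10, 11], which already need 3 colors among themselves, so 1 needs a new color (χ ≥ 4).
The coloring below uses 4 colors, so χ(G) = 4.
A valid 4-coloring: color 1: [2, 6, 11]; color 2: [0, 5, 7]; color 3: [1, 3, 4]; color 4: [8, 9, 10].

χ(G) = 4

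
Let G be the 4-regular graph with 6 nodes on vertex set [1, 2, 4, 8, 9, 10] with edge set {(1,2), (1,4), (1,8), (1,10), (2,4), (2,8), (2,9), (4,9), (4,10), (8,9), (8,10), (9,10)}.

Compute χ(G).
χ(G) = 3

Clique number ω(G) = 3 (lower bound: χ ≥ ω).
The clique on [1, 2, 8] has size 3, forcing χ ≥ 3, and the coloring below uses 3 colors, so χ(G) = 3.
A valid 3-coloring: color 1: [1, 9]; color 2: [4, 8]; color 3: [2, 10].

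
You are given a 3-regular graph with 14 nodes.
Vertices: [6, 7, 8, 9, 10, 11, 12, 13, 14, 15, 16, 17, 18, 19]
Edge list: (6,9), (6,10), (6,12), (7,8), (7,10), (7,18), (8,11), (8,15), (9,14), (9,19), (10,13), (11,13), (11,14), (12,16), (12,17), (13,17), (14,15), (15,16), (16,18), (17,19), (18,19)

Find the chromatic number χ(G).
χ(G) = 3

Clique number ω(G) = 2 (lower bound: χ ≥ ω).
Odd cycle [10, 7, 8, 11, 13] needs 3 colors (χ ≥ 3).
The coloring below uses 3 colors, so χ(G) = 3.
A valid 3-coloring: color 1: [9, 10, 11, 12, 15, 18]; color 2: [6, 7, 13, 14, 16, 19]; color 3: [8, 17].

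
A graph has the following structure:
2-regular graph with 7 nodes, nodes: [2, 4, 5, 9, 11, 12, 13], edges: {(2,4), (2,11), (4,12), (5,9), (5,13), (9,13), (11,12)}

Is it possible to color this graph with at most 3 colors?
Yes, G is 3-colorable

A valid 3-coloring: color 1: [4, 5, 11]; color 2: [2, 12, 13]; color 3: [9].
(χ(G) = 3 ≤ 3.)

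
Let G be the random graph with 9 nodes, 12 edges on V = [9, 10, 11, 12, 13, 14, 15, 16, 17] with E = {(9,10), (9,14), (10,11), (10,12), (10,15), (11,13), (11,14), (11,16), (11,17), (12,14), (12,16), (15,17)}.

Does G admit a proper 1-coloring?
Edge (9,10) forces its endpoints to differ, so 1 color is not enough.

No, G is not 1-colorable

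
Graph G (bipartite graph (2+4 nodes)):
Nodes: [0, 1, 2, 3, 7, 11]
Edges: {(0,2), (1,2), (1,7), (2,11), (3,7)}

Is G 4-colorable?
Yes, G is 4-colorable

A valid 4-coloring: color 1: [2, 7]; color 2: [0, 1, 3, 11].
(χ(G) = 2 ≤ 4.)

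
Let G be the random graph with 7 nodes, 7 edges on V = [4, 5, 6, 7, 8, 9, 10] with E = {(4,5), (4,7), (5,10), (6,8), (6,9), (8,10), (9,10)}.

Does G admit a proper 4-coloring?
A valid 4-coloring: color 1: [4, 6, 10]; color 2: [5, 7, 8, 9].
(χ(G) = 2 ≤ 4.)

Yes, G is 4-colorable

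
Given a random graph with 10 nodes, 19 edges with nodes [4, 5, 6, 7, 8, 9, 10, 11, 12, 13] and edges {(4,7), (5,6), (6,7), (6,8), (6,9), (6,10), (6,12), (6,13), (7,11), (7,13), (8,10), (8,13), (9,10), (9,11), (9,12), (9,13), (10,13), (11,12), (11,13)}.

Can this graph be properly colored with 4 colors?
Yes, G is 4-colorable

A valid 4-coloring: color 1: [4, 6, 11]; color 2: [5, 12, 13]; color 3: [7, 8, 9]; color 4: [10].
(χ(G) = 4 ≤ 4.)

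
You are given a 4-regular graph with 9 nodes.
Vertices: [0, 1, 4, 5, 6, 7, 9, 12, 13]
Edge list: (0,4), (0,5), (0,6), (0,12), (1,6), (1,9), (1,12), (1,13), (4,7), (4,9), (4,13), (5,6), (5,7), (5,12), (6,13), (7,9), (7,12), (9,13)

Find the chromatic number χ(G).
χ(G) = 3

Clique number ω(G) = 3 (lower bound: χ ≥ ω).
The clique on [0, 5, 12] has size 3, forcing χ ≥ 3, and the coloring below uses 3 colors, so χ(G) = 3.
A valid 3-coloring: color 1: [0, 7, 13]; color 2: [1, 4, 5]; color 3: [6, 9, 12].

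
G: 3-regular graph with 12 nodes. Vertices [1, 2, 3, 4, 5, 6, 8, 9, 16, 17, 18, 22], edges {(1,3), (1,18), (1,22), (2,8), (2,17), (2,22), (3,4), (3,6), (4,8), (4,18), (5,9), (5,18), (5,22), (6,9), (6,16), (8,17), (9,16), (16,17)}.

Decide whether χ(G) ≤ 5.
Yes, G is 5-colorable

A valid 5-coloring: color 1: [3, 9, 17, 18, 22]; color 2: [1, 2, 4, 5, 6]; color 3: [8, 16].
(χ(G) = 3 ≤ 5.)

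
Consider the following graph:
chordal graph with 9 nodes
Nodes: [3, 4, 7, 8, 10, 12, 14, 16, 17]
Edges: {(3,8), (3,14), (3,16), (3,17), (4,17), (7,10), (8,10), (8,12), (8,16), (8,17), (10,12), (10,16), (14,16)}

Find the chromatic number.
χ(G) = 3

Clique number ω(G) = 3 (lower bound: χ ≥ ω).
The clique on [8, 10, 16] has size 3, forcing χ ≥ 3, and the coloring below uses 3 colors, so χ(G) = 3.
A valid 3-coloring: color 1: [4, 7, 8, 14]; color 2: [12, 16, 17]; color 3: [3, 10].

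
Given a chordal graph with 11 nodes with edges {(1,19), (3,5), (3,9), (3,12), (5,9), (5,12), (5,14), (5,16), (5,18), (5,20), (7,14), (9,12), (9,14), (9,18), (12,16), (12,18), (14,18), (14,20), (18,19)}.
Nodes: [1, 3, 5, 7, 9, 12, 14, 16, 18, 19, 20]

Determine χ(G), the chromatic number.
χ(G) = 4

Clique number ω(G) = 4 (lower bound: χ ≥ ω).
The clique on [5, 9, 12, 18] has size 4, forcing χ ≥ 4, and the coloring below uses 4 colors, so χ(G) = 4.
A valid 4-coloring: color 1: [5, 7, 19]; color 2: [1, 9, 16, 20]; color 3: [12, 14]; color 4: [3, 18].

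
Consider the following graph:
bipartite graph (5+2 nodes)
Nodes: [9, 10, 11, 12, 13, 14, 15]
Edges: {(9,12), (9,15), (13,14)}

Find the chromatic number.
χ(G) = 2

Clique number ω(G) = 2 (lower bound: χ ≥ ω).
The graph is bipartite (no odd cycle), so 2 colors suffice: χ(G) = 2.
A valid 2-coloring: color 1: [9, 10, 11, 14]; color 2: [12, 13, 15].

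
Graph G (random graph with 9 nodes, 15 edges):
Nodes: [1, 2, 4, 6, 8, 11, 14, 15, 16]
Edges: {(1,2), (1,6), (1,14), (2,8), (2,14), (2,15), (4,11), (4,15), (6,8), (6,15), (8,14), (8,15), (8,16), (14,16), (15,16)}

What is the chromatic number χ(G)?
χ(G) = 3

Clique number ω(G) = 3 (lower bound: χ ≥ ω).
The clique on [8, 14, 16] has size 3, forcing χ ≥ 3, and the coloring below uses 3 colors, so χ(G) = 3.
A valid 3-coloring: color 1: [1, 4, 8]; color 2: [11, 14, 15]; color 3: [2, 6, 16].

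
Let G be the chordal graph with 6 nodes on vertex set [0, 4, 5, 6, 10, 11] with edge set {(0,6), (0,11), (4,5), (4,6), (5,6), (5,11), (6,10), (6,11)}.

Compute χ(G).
χ(G) = 3

Clique number ω(G) = 3 (lower bound: χ ≥ ω).
The clique on [0, 6, 11] has size 3, forcing χ ≥ 3, and the coloring below uses 3 colors, so χ(G) = 3.
A valid 3-coloring: color 1: [6]; color 2: [4, 10, 11]; color 3: [0, 5].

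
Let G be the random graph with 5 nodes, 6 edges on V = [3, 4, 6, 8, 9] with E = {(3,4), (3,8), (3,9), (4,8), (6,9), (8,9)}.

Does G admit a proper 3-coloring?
Yes, G is 3-colorable

A valid 3-coloring: color 1: [3, 6]; color 2: [8]; color 3: [4, 9].
(χ(G) = 3 ≤ 3.)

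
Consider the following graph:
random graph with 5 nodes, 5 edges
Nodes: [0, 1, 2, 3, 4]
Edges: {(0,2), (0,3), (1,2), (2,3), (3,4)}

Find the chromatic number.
χ(G) = 3

Clique number ω(G) = 3 (lower bound: χ ≥ ω).
The clique on [0, 2, 3] has size 3, forcing χ ≥ 3, and the coloring below uses 3 colors, so χ(G) = 3.
A valid 3-coloring: color 1: [2, 4]; color 2: [1, 3]; color 3: [0].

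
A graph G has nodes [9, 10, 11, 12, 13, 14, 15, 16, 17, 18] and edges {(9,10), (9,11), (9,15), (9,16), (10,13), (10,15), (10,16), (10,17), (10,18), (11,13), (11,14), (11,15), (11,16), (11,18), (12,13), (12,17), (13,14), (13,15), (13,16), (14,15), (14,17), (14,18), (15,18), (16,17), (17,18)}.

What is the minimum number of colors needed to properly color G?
χ(G) = 4

Clique number ω(G) = 4 (lower bound: χ ≥ ω).
The clique on [11, 14, 15, 18] has size 4, forcing χ ≥ 4, and the coloring below uses 4 colors, so χ(G) = 4.
A valid 4-coloring: color 1: [10, 11, 12]; color 2: [15, 17]; color 3: [9, 13, 18]; color 4: [14, 16].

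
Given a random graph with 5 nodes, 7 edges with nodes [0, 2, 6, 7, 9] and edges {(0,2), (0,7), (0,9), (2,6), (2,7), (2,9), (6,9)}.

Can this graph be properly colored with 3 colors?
A valid 3-coloring: color 1: [2]; color 2: [7, 9]; color 3: [0, 6].
(χ(G) = 3 ≤ 3.)

Yes, G is 3-colorable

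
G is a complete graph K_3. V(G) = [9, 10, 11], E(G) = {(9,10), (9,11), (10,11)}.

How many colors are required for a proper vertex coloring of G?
χ(G) = 3

Clique number ω(G) = 3 (lower bound: χ ≥ ω).
The clique on [9, 10, 11] has size 3, forcing χ ≥ 3, and the coloring below uses 3 colors, so χ(G) = 3.
A valid 3-coloring: color 1: [10]; color 2: [9]; color 3: [11].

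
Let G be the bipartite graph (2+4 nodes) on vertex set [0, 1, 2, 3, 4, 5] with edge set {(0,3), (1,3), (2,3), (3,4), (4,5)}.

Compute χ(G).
χ(G) = 2

Clique number ω(G) = 2 (lower bound: χ ≥ ω).
The graph is bipartite (no odd cycle), so 2 colors suffice: χ(G) = 2.
A valid 2-coloring: color 1: [3, 5]; color 2: [0, 1, 2, 4].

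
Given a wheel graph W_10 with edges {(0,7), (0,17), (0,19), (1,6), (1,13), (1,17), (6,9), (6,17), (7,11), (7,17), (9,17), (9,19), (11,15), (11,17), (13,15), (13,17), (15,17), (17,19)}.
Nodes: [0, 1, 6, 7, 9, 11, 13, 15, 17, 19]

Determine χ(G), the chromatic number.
Clique number ω(G) = 3 (lower bound: χ ≥ ω).
Odd cycle [13, 1, 6, 9, 19, 0, 7, 11, 15] needs 3 colors (χ ≥ 3).
Vertex 17 is adjacent to every vertex of [0, 1, 6, 7, 9, 11, 13, 15, 19], which already need 3 colors among themselves, so 17 needs a new color (χ ≥ 4).
The coloring below uses 4 colors, so χ(G) = 4.
A valid 4-coloring: color 1: [17]; color 2: [6, 11, 13, 19]; color 3: [0, 1, 9, 15]; color 4: [7].

χ(G) = 4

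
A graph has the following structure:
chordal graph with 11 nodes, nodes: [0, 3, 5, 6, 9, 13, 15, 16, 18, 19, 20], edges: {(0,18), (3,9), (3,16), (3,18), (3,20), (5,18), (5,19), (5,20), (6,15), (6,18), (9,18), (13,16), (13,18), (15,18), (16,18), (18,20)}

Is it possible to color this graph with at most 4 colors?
Yes, G is 4-colorable

A valid 4-coloring: color 1: [18, 19]; color 2: [0, 3, 5, 13, 15]; color 3: [6, 9, 16, 20].
(χ(G) = 3 ≤ 4.)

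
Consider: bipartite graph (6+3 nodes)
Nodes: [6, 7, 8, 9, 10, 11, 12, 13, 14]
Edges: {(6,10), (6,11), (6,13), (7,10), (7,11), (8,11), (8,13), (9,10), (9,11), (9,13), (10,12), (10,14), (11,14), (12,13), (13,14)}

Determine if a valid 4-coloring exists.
A valid 4-coloring: color 1: [10, 11, 13]; color 2: [6, 7, 8, 9, 12, 14].
(χ(G) = 2 ≤ 4.)

Yes, G is 4-colorable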